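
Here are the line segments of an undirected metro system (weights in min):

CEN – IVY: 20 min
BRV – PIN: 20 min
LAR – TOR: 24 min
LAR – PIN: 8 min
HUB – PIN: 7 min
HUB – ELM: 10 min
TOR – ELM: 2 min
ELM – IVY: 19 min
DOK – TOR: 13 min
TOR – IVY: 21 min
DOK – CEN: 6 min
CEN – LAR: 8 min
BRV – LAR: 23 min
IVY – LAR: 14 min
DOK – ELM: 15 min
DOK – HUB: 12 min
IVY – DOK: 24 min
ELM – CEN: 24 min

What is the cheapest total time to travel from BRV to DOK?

Settle nodes by increasing distance from BRV:
BRV: 0
PIN: 20  (via BRV)
LAR: 23  (via BRV)
HUB: 27  (via PIN)
CEN: 31  (via LAR)
DOK: 37  (via CEN)
Shortest route: BRV → LAR → CEN → DOK = 37 min.

37 min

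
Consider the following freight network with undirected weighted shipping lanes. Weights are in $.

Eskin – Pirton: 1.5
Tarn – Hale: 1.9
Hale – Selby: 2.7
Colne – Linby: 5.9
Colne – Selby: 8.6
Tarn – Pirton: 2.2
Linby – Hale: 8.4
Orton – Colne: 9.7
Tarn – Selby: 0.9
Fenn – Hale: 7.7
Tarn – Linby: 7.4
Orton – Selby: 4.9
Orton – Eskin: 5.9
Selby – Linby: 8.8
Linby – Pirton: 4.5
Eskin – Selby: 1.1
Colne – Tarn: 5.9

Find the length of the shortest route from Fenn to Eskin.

$11.5

Shortest distances from Fenn:
Fenn: 0
Hale: 7.7  (via Fenn)
Tarn: 9.6  (via Hale)
Selby: 10.4  (via Hale)
Eskin: 11.5  (via Selby)
Shortest route: Fenn → Hale → Selby → Eskin = $11.5.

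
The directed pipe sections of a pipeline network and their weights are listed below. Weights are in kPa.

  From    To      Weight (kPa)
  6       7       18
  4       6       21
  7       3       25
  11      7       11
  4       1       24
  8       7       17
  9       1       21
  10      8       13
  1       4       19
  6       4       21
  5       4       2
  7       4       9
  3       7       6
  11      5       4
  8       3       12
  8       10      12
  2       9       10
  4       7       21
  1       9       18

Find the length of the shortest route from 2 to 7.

71 kPa

Settle nodes by increasing distance from 2:
2: 0
9: 10  (via 2)
1: 31  (via 9)
4: 50  (via 1)
6: 71  (via 4)
7: 71  (via 4)
Shortest route: 2 → 9 → 1 → 4 → 7 = 71 kPa.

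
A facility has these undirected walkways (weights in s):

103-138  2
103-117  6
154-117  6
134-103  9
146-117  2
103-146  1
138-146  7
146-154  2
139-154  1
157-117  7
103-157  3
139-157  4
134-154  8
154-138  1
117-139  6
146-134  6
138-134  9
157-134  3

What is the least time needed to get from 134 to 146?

6 s

Shortest distances from 134:
134: 0
157: 3  (via 134)
146: 6  (via 134)
Shortest route: 134 → 146 = 6 s.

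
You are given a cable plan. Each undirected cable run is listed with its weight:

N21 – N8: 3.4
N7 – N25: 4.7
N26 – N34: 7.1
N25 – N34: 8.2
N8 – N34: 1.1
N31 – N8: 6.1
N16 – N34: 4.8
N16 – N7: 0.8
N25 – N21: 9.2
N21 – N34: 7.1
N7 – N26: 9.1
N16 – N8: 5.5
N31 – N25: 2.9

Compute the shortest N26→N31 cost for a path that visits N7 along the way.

16.7

Shortest N26→N7: N26 → N7 = 9.1
Best N7 to N31: N7 → N25 → N31 costing 7.6
Total via N7: 9.1 + 7.6 = 16.7.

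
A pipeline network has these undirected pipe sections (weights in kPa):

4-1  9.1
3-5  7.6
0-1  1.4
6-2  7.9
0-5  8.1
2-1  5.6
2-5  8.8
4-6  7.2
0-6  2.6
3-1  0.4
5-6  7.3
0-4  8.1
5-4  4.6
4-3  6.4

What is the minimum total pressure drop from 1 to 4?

6.8 kPa

Shortest distances from 1:
1: 0
3: 0.4  (via 1)
0: 1.4  (via 1)
6: 4  (via 0)
2: 5.6  (via 1)
4: 6.8  (via 3)
Shortest route: 1 → 3 → 4 = 6.8 kPa.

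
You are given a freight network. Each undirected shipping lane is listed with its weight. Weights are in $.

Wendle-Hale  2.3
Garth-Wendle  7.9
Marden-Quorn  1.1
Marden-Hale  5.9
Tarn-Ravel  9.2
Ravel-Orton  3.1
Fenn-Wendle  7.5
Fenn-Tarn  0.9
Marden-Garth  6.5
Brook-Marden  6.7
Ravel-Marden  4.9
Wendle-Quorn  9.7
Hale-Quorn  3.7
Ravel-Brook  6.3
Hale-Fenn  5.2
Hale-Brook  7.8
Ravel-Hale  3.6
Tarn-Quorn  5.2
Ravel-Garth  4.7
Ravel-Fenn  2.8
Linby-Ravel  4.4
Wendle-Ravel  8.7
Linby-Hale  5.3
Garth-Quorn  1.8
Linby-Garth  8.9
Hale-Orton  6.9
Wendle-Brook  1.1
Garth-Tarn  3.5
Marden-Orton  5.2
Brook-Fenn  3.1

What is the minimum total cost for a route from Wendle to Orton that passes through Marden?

$12.3

Shortest Wendle→Marden: Wendle–Hale–Quorn–Marden = 7.1
Shortest Marden→Orton: Marden–Orton = 5.2
Total via Marden: 7.1 + 5.2 = $12.3.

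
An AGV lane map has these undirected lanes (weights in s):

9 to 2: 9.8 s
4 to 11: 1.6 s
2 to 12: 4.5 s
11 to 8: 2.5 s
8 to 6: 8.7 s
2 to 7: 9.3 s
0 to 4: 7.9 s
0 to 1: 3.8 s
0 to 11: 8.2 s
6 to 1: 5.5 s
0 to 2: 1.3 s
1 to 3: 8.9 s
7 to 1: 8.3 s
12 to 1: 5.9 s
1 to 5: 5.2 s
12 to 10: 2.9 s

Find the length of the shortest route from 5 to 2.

10.3 s

Shortest distances from 5:
5: 0
1: 5.2  (via 5)
0: 9  (via 1)
2: 10.3  (via 0)
Shortest route: 5–1–0–2 = 10.3 s.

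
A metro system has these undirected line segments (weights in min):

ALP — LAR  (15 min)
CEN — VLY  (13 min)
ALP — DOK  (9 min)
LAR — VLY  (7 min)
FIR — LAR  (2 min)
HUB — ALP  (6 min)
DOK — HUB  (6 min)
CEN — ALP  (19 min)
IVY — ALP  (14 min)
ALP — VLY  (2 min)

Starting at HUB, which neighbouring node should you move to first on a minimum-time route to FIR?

ALP

Enumerating some paths:
HUB → DOK → ALP → VLY → LAR → FIR: 6+9+2+7+2 = 26
HUB → ALP → VLY → LAR → FIR: 6+2+7+2 = 17
HUB → ALP → LAR → FIR: 6+15+2 = 23
Cheapest is HUB → ALP → VLY → LAR → FIR at 17 min.
So from HUB the first move is to ALP.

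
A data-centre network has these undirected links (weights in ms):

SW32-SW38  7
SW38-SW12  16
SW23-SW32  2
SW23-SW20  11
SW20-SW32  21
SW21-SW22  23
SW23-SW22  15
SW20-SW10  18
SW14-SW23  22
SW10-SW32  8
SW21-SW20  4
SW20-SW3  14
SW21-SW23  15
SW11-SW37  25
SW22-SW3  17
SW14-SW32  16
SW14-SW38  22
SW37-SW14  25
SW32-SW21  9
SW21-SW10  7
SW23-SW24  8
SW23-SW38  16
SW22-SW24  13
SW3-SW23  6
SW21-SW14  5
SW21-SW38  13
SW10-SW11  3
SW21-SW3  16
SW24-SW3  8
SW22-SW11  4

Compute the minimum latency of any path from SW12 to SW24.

33 ms

Settle nodes by increasing distance from SW12:
SW12: 0
SW38: 16  (via SW12)
SW32: 23  (via SW38)
SW23: 25  (via SW32)
SW21: 29  (via SW38)
SW3: 31  (via SW23)
SW10: 31  (via SW32)
SW24: 33  (via SW23)
Shortest route: SW12–SW38–SW32–SW23–SW24 = 33 ms.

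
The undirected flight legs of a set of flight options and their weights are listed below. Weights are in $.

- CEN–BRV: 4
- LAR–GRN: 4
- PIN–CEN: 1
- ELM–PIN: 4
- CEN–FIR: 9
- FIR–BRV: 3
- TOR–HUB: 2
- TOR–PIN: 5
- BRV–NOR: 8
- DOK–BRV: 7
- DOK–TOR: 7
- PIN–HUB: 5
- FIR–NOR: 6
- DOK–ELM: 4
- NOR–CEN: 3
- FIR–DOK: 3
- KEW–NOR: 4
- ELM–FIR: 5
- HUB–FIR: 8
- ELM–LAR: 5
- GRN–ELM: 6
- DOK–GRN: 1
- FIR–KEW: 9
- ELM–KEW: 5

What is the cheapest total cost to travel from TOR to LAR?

$12

Shortest distances from TOR:
TOR: 0
HUB: 2  (via TOR)
PIN: 5  (via TOR)
CEN: 6  (via PIN)
DOK: 7  (via TOR)
GRN: 8  (via DOK)
NOR: 9  (via CEN)
ELM: 9  (via PIN)
FIR: 10  (via HUB)
BRV: 10  (via CEN)
LAR: 12  (via GRN)
Shortest route: TOR → DOK → GRN → LAR = $12.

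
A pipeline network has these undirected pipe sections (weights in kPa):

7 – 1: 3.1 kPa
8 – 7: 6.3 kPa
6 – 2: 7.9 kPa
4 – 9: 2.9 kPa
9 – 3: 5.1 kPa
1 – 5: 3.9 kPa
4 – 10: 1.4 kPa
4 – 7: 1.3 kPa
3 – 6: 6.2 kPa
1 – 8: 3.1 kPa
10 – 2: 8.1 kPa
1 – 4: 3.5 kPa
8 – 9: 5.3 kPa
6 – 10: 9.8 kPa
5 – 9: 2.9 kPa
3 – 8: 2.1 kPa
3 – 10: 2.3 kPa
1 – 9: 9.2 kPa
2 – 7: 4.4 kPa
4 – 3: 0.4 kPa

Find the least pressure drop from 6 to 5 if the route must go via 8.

Best 6 to 8: 6 → 3 → 8 costing 8.3
Shortest 8→5: 8 → 1 → 5 = 7
Total via 8: 8.3 + 7 = 15.3 kPa.

15.3 kPa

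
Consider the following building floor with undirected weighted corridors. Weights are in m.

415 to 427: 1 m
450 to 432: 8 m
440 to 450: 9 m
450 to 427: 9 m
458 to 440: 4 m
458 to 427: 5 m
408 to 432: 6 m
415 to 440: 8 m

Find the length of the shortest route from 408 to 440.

Enumerating some paths:
408–432–450–427–458–440: 6+8+9+5+4 = 32
408–432–450–427–415–440: 6+8+9+1+8 = 32
408–432–450–440: 6+8+9 = 23
Cheapest is 408–432–450–440 at 23 m.

23 m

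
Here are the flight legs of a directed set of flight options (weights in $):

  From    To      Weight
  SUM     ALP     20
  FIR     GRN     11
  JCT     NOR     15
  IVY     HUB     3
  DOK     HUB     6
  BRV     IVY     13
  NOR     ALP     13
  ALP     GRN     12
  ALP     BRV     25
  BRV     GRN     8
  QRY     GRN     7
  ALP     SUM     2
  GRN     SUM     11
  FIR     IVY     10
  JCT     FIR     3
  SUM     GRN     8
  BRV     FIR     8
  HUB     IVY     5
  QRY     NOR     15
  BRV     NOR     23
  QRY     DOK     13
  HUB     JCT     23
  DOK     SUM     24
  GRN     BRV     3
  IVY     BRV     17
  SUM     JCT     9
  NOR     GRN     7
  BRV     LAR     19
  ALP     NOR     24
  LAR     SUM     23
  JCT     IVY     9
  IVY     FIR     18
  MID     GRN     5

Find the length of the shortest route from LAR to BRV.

Candidate routes:
LAR - SUM - JCT - NOR - GRN - BRV: 23+9+15+7+3 = 57
LAR - SUM - ALP - GRN - BRV: 23+20+12+3 = 58
LAR - SUM - JCT - FIR - GRN - BRV: 23+9+3+11+3 = 49
LAR - SUM - GRN - BRV: 23+8+3 = 34
Cheapest is LAR - SUM - GRN - BRV at $34.

$34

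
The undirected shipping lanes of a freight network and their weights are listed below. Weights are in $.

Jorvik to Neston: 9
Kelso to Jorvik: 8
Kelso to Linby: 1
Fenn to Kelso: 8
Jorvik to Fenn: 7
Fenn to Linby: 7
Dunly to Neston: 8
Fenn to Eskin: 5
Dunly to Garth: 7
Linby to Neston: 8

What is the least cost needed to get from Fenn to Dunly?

$23

Settle nodes by increasing distance from Fenn:
Fenn: 0
Eskin: 5  (via Fenn)
Linby: 7  (via Fenn)
Jorvik: 7  (via Fenn)
Kelso: 8  (via Fenn)
Neston: 15  (via Linby)
Dunly: 23  (via Neston)
Shortest route: Fenn → Linby → Neston → Dunly = $23.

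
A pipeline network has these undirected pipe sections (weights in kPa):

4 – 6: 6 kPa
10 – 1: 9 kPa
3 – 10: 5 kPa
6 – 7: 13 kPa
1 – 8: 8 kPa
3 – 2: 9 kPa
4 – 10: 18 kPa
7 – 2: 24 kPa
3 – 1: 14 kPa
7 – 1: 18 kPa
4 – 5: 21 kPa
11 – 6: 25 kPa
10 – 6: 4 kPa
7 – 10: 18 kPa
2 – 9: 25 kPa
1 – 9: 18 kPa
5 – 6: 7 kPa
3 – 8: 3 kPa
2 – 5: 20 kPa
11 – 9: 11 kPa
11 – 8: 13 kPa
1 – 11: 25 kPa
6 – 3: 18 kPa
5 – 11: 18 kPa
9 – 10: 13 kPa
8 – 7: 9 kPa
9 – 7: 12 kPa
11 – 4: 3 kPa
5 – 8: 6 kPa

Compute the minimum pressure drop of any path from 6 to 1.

13 kPa

Enumerating some paths:
6 - 10 - 3 - 8 - 1: 4+5+3+8 = 20
6 - 5 - 8 - 1: 7+6+8 = 21
6 - 10 - 1: 4+9 = 13
The minimum is 13 kPa via 6 - 10 - 1.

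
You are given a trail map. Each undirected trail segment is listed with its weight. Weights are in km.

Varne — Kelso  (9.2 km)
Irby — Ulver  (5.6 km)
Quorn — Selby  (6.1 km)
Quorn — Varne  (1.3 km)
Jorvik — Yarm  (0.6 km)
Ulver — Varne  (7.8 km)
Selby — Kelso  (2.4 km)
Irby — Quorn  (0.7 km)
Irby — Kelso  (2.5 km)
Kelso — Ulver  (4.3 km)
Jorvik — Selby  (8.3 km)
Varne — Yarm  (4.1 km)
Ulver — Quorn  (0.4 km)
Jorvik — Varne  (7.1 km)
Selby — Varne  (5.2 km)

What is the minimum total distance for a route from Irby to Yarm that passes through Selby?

Shortest Irby→Selby: Irby → Kelso → Selby = 4.9
Shortest Selby→Yarm: Selby → Jorvik → Yarm = 8.9
Total via Selby: 4.9 + 8.9 = 13.8 km.

13.8 km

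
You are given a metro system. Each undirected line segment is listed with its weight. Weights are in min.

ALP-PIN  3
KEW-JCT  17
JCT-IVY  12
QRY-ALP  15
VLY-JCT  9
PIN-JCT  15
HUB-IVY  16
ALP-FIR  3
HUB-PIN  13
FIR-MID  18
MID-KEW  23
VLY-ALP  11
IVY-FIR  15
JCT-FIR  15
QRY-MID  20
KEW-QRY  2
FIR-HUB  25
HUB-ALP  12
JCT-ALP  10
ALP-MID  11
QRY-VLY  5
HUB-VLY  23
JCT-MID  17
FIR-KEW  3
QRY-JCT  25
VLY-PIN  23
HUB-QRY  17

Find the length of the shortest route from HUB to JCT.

Settle nodes by increasing distance from HUB:
HUB: 0
ALP: 12  (via HUB)
PIN: 13  (via HUB)
FIR: 15  (via ALP)
IVY: 16  (via HUB)
QRY: 17  (via HUB)
KEW: 18  (via FIR)
JCT: 22  (via ALP)
Shortest route: HUB–ALP–JCT = 22 min.

22 min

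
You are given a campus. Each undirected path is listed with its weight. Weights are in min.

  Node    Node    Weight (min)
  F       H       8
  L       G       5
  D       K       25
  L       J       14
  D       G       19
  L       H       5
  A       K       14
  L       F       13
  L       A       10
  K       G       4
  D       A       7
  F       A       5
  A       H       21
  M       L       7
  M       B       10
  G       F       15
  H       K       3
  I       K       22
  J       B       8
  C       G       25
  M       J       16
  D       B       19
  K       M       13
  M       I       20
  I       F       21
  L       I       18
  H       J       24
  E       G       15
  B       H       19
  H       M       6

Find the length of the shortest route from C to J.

Compare a few routes:
C → G → K → H → M → J: 25+4+3+6+16 = 54
C → G → L → J: 25+5+14 = 44
C → G → K → H → L → J: 25+4+3+5+14 = 51
C → G → L → M → J: 25+5+7+16 = 53
The minimum is 44 min via C → G → L → J.

44 min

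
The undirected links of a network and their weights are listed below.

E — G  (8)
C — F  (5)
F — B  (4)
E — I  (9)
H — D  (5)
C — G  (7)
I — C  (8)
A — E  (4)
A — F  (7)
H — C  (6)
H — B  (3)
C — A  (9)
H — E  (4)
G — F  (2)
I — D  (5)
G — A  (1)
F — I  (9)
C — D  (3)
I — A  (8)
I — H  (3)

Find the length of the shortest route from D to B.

Candidate routes:
D - H - B: 5+3 = 8
D - C - F - B: 3+5+4 = 12
D - C - H - B: 3+6+3 = 12
D - I - H - B: 5+3+3 = 11
Cheapest is D - H - B at 8.

8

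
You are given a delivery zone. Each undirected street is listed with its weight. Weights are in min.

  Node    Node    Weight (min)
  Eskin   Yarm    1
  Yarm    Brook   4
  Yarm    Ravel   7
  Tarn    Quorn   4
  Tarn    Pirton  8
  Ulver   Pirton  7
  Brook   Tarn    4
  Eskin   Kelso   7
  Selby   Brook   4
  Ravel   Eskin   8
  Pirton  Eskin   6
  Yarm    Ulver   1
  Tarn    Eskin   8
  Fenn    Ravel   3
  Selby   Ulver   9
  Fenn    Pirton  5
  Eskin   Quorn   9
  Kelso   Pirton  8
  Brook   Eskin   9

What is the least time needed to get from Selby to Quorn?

Candidate routes:
Selby → Brook → Yarm → Eskin → Quorn: 4+4+1+9 = 18
Selby → Brook → Tarn → Quorn: 4+4+4 = 12
Selby → Ulver → Yarm → Eskin → Quorn: 9+1+1+9 = 20
The minimum is 12 min via Selby → Brook → Tarn → Quorn.

12 min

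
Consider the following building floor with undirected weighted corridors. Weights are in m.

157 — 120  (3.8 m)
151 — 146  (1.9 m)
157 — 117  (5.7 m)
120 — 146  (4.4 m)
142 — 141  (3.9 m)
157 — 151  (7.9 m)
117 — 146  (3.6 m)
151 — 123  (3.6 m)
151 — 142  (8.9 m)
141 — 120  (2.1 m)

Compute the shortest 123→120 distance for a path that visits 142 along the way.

18.5 m

Shortest 123→142: 123 → 151 → 142 = 12.5
Best 142 to 120: 142 → 141 → 120 costing 6
Total via 142: 12.5 + 6 = 18.5 m.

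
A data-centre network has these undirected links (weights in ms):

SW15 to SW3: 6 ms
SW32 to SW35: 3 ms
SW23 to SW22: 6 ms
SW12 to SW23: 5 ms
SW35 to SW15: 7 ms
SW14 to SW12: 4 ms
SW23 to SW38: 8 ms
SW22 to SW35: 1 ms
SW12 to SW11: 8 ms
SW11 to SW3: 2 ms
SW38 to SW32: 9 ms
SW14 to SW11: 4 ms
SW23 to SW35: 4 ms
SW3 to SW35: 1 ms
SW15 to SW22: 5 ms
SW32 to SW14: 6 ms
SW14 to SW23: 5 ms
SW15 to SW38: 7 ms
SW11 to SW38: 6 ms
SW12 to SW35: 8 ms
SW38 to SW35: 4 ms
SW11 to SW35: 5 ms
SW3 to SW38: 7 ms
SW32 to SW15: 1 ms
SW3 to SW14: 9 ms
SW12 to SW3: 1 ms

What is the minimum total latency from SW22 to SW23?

Candidate routes:
SW22–SW35–SW3–SW12–SW23: 1+1+1+5 = 8
SW22–SW35–SW23: 1+4 = 5
SW22–SW23: 6 = 6
The minimum is 5 ms via SW22–SW35–SW23.

5 ms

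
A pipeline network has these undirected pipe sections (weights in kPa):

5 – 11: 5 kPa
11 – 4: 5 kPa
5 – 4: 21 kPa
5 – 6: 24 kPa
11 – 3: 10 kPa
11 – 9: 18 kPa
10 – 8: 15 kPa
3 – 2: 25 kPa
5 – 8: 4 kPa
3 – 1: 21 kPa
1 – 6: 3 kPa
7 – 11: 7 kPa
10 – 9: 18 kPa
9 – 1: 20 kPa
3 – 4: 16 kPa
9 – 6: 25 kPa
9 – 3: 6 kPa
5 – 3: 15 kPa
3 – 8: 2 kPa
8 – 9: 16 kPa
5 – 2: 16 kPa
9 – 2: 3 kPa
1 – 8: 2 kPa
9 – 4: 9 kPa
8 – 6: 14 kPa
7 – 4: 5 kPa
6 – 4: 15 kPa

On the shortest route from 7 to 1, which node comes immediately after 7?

Enumerating some paths:
7–11–5–8–1: 7+5+4+2 = 18
7–4–11–5–8–1: 5+5+5+4+2 = 21
7–11–3–8–1: 7+10+2+2 = 21
7–4–6–1: 5+15+3 = 23
Cheapest is 7–11–5–8–1 at 18 kPa.
So from 7 the first move is to 11.

11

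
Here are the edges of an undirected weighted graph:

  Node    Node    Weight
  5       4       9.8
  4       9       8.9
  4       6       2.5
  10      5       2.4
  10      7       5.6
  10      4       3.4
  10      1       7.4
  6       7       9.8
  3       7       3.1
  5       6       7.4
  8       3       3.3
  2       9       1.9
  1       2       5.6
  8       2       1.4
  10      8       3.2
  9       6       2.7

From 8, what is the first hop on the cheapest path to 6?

2

Compare a few routes:
8 - 10 - 4 - 6: 3.2+3.4+2.5 = 9.1
8 - 2 - 9 - 4 - 6: 1.4+1.9+8.9+2.5 = 14.7
8 - 10 - 5 - 6: 3.2+2.4+7.4 = 13
8 - 2 - 9 - 6: 1.4+1.9+2.7 = 6
Cheapest is 8 - 2 - 9 - 6 at 6.
So from 8 the first move is to 2.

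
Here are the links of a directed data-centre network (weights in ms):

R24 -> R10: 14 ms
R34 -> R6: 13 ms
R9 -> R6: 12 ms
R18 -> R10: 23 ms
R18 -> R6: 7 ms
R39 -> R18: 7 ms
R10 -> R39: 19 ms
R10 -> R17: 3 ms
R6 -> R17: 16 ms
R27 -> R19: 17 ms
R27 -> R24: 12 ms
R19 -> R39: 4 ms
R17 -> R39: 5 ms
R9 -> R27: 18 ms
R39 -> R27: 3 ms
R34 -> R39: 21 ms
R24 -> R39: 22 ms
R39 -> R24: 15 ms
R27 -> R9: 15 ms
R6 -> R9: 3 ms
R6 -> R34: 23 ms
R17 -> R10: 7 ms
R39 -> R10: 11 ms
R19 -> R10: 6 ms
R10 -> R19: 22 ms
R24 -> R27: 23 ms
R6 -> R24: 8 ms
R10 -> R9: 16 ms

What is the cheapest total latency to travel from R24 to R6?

Shortest distances from R24:
R24: 0
R10: 14  (via R24)
R17: 17  (via R10)
R39: 22  (via R24)
R27: 23  (via R24)
R18: 29  (via R39)
R9: 30  (via R10)
R19: 36  (via R10)
R6: 36  (via R18)
Shortest route: R24–R39–R18–R6 = 36 ms.

36 ms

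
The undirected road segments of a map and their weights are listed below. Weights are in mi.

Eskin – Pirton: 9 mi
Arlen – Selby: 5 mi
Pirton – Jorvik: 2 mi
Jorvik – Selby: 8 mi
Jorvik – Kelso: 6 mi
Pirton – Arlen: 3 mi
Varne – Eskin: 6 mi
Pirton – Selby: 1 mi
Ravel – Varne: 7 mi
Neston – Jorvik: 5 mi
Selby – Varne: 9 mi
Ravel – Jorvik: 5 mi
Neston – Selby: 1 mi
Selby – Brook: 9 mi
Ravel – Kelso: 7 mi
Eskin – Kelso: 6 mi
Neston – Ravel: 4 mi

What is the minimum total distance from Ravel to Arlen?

9 mi

Enumerating some paths:
Ravel–Neston–Selby–Arlen: 4+1+5 = 10
Ravel–Neston–Selby–Pirton–Arlen: 4+1+1+3 = 9
Cheapest is Ravel–Neston–Selby–Pirton–Arlen at 9 mi.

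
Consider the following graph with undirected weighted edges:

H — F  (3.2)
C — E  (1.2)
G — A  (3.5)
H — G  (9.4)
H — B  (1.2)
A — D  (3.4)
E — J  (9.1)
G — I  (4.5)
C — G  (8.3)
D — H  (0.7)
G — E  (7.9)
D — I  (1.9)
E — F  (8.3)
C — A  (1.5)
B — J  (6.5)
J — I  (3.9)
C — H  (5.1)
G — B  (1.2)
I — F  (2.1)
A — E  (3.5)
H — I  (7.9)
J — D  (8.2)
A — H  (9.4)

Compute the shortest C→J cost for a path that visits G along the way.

Best C to G: C–A–G costing 5
Shortest G→J: G–B–J = 7.7
Total via G: 5 + 7.7 = 12.7.

12.7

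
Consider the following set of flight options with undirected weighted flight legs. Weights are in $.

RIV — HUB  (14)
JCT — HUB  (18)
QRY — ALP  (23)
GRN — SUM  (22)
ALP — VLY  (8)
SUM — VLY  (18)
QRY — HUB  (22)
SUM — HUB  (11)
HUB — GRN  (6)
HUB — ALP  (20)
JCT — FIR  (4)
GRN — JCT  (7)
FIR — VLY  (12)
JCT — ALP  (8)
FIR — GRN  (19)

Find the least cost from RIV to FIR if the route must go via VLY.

Best RIV to VLY: RIV → HUB → ALP → VLY costing 42
Shortest VLY→FIR: VLY → FIR = 12
Total via VLY: 42 + 12 = $54.

$54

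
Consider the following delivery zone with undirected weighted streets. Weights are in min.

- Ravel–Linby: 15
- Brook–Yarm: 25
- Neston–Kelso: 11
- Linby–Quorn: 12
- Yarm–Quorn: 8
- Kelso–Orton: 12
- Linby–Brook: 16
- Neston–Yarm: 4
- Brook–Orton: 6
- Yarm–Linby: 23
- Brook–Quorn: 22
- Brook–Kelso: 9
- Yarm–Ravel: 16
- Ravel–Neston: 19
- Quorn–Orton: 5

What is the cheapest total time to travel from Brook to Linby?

Settle nodes by increasing distance from Brook:
Brook: 0
Orton: 6  (via Brook)
Kelso: 9  (via Brook)
Quorn: 11  (via Orton)
Linby: 16  (via Brook)
Shortest route: Brook–Linby = 16 min.

16 min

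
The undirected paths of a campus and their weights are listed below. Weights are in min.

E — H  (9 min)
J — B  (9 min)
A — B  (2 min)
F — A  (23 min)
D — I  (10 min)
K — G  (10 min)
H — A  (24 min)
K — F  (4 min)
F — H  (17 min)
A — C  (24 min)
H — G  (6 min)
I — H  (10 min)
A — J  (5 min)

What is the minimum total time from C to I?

Compare a few routes:
C–A–H–I: 24+24+10 = 58
C–A–F–H–I: 24+23+17+10 = 74
C–A–F–K–G–H–I: 24+23+4+10+6+10 = 77
The minimum is 58 min via C–A–H–I.

58 min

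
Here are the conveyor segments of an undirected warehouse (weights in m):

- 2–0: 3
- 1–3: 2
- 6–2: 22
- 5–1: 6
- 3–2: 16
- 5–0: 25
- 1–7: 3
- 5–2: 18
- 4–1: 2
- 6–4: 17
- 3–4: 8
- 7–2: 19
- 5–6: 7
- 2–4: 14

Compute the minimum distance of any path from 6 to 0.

Settle nodes by increasing distance from 6:
6: 0
5: 7  (via 6)
1: 13  (via 5)
3: 15  (via 1)
4: 15  (via 1)
7: 16  (via 1)
2: 22  (via 6)
0: 25  (via 2)
Shortest route: 6 → 2 → 0 = 25 m.

25 m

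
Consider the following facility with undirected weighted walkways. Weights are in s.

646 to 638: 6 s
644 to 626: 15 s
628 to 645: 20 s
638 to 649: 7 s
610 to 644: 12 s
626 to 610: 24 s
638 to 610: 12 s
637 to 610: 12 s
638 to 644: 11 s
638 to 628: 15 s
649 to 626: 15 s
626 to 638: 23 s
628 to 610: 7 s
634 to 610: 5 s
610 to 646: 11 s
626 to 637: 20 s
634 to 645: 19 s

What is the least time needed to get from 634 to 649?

Shortest distances from 634:
634: 0
610: 5  (via 634)
628: 12  (via 610)
646: 16  (via 610)
638: 17  (via 610)
637: 17  (via 610)
644: 17  (via 610)
645: 19  (via 634)
649: 24  (via 638)
Shortest route: 634–610–638–649 = 24 s.

24 s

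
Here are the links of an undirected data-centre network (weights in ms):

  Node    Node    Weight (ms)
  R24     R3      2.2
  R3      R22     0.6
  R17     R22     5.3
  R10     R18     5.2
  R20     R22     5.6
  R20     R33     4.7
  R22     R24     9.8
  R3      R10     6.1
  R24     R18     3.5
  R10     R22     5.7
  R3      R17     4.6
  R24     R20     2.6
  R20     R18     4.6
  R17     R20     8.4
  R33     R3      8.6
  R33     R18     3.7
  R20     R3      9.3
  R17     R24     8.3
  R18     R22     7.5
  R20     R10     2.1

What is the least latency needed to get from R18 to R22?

6.3 ms

Settle nodes by increasing distance from R18:
R18: 0
R24: 3.5  (via R18)
R33: 3.7  (via R18)
R20: 4.6  (via R18)
R10: 5.2  (via R18)
R3: 5.7  (via R24)
R22: 6.3  (via R3)
Shortest route: R18 → R24 → R3 → R22 = 6.3 ms.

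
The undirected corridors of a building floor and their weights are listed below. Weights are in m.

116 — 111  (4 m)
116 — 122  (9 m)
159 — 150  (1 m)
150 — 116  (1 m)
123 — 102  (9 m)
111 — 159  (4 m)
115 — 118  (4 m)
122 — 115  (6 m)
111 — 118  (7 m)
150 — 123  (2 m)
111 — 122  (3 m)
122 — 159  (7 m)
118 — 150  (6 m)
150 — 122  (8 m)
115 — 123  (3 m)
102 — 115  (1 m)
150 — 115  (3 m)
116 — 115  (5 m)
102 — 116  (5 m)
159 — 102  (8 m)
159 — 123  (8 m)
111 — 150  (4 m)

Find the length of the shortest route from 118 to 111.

Running Dijkstra from 118:
118: 0
115: 4  (via 118)
102: 5  (via 115)
150: 6  (via 118)
159: 7  (via 150)
123: 7  (via 115)
116: 7  (via 150)
111: 7  (via 118)
Shortest route: 118 → 111 = 7 m.

7 m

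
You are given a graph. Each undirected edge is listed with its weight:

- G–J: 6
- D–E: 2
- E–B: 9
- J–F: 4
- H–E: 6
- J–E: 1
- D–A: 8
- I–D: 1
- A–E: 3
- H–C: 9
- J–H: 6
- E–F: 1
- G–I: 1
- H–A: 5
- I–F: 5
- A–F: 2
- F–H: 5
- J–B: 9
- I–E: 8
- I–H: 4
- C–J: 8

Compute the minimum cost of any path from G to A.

Running Dijkstra from G:
G: 0
I: 1  (via G)
D: 2  (via I)
E: 4  (via D)
F: 5  (via E)
H: 5  (via I)
J: 5  (via E)
A: 7  (via E)
Shortest route: G–I–D–E–A = 7.

7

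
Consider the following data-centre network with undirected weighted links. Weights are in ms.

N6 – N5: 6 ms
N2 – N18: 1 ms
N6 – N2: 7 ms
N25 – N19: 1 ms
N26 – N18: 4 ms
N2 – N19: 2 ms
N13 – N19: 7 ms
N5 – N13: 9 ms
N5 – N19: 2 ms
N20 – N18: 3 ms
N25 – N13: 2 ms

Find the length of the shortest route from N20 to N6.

Settle nodes by increasing distance from N20:
N20: 0
N18: 3  (via N20)
N2: 4  (via N18)
N19: 6  (via N2)
N26: 7  (via N18)
N25: 7  (via N19)
N5: 8  (via N19)
N13: 9  (via N25)
N6: 11  (via N2)
Shortest route: N20–N18–N2–N6 = 11 ms.

11 ms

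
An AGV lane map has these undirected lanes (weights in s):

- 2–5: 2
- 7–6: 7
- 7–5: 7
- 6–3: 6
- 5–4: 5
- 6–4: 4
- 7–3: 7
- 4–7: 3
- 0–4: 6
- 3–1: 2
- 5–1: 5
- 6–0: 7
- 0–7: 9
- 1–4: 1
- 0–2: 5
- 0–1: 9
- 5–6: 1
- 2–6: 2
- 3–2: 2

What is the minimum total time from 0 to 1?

Candidate routes:
0 → 4 → 1: 6+1 = 7
0 → 1: 9 = 9
0 → 2 → 5 → 1: 5+2+5 = 12
0 → 2 → 3 → 1: 5+2+2 = 9
Cheapest is 0 → 4 → 1 at 7 s.

7 s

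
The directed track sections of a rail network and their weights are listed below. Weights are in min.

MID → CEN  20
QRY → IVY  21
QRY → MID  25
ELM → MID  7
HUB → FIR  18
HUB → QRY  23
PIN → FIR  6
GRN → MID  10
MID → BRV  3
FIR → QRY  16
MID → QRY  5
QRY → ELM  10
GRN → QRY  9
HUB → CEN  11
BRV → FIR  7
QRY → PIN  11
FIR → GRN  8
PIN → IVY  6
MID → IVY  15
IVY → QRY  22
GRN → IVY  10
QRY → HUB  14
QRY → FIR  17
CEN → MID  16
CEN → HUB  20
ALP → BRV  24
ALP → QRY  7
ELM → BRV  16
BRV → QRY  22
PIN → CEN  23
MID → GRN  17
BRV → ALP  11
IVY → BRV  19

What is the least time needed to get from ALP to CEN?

Running Dijkstra from ALP:
ALP: 0
QRY: 7  (via ALP)
ELM: 17  (via QRY)
PIN: 18  (via QRY)
HUB: 21  (via QRY)
FIR: 24  (via QRY)
MID: 24  (via ELM)
IVY: 24  (via PIN)
BRV: 24  (via ALP)
CEN: 32  (via HUB)
Shortest route: ALP → QRY → HUB → CEN = 32 min.

32 min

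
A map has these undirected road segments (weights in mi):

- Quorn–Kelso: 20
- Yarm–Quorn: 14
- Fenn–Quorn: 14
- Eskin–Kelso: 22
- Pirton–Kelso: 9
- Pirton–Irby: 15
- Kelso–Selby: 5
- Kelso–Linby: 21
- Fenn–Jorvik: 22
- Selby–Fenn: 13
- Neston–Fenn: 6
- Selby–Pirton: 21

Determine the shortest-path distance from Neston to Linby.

Running Dijkstra from Neston:
Neston: 0
Fenn: 6  (via Neston)
Selby: 19  (via Fenn)
Quorn: 20  (via Fenn)
Kelso: 24  (via Selby)
Jorvik: 28  (via Fenn)
Pirton: 33  (via Kelso)
Yarm: 34  (via Quorn)
Linby: 45  (via Kelso)
Shortest route: Neston–Fenn–Selby–Kelso–Linby = 45 mi.

45 mi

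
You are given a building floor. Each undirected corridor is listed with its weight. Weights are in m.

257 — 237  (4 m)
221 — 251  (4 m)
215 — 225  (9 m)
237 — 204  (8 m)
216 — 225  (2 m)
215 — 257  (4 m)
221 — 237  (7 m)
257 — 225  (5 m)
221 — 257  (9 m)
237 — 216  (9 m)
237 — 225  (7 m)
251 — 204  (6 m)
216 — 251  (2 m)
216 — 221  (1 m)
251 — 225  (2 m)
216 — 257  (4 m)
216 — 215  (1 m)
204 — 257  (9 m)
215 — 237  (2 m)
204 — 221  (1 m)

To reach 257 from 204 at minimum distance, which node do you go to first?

221

Candidate routes:
204–221–216–215–257: 1+1+1+4 = 7
204–257: 9 = 9
204–221–216–257: 1+1+4 = 6
The minimum is 6 m via 204–221–216–257.
So from 204 the first move is to 221.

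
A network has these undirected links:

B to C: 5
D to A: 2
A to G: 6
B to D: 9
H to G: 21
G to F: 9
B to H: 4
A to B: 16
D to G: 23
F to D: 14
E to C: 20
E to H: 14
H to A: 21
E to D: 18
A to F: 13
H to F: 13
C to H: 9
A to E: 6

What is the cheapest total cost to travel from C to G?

22

Running Dijkstra from C:
C: 0
B: 5  (via C)
H: 9  (via C)
D: 14  (via B)
A: 16  (via D)
E: 20  (via C)
F: 22  (via H)
G: 22  (via A)
Shortest route: C → B → D → A → G = 22.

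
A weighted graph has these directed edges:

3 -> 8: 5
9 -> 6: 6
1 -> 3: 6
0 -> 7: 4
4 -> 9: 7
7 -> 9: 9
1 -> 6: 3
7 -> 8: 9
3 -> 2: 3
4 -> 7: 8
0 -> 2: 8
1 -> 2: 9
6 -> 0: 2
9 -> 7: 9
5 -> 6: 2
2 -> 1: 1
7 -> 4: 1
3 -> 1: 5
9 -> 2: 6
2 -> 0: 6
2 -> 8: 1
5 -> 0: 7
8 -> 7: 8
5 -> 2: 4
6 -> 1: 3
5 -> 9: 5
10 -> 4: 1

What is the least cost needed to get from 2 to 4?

Running Dijkstra from 2:
2: 0
1: 1  (via 2)
8: 1  (via 2)
6: 4  (via 1)
0: 6  (via 2)
3: 7  (via 1)
7: 9  (via 8)
4: 10  (via 7)
Shortest route: 2–8–7–4 = 10.

10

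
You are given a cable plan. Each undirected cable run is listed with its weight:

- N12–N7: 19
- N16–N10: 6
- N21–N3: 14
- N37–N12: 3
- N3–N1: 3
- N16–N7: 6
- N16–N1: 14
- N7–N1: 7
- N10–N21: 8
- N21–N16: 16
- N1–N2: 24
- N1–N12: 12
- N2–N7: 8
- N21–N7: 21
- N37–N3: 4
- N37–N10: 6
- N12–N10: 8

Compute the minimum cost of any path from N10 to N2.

20

Shortest distances from N10:
N10: 0
N16: 6  (via N10)
N37: 6  (via N10)
N21: 8  (via N10)
N12: 8  (via N10)
N3: 10  (via N37)
N7: 12  (via N16)
N1: 13  (via N3)
N2: 20  (via N7)
Shortest route: N10 → N16 → N7 → N2 = 20.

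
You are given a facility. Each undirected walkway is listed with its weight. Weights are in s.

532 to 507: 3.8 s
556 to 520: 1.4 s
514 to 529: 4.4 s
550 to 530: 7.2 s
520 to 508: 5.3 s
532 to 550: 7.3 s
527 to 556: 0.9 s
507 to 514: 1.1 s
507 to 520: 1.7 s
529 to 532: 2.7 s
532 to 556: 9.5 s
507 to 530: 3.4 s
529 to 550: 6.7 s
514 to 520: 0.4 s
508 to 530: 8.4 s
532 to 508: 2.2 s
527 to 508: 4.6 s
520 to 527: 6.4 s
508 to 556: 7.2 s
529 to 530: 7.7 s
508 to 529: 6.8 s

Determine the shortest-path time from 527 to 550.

Enumerating some paths:
527 - 556 - 520 - 514 - 529 - 550: 0.9+1.4+0.4+4.4+6.7 = 13.8
527 - 508 - 532 - 550: 4.6+2.2+7.3 = 14.1
527 - 556 - 520 - 507 - 530 - 550: 0.9+1.4+1.7+3.4+7.2 = 14.6
527 - 556 - 520 - 514 - 507 - 530 - 550: 0.9+1.4+0.4+1.1+3.4+7.2 = 14.4
The minimum is 13.8 s via 527 - 556 - 520 - 514 - 529 - 550.

13.8 s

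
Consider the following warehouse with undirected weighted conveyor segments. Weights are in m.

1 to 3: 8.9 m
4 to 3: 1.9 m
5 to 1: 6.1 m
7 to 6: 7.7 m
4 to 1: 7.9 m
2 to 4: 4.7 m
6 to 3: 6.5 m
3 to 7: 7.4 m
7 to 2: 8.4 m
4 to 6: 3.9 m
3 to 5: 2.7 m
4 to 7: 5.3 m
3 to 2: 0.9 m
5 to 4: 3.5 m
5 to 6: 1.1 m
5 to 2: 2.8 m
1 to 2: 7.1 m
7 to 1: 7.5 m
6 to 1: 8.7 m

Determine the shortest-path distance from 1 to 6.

7.2 m

Enumerating some paths:
1 - 6: 8.7 = 8.7
1 - 5 - 6: 6.1+1.1 = 7.2
Cheapest is 1 - 5 - 6 at 7.2 m.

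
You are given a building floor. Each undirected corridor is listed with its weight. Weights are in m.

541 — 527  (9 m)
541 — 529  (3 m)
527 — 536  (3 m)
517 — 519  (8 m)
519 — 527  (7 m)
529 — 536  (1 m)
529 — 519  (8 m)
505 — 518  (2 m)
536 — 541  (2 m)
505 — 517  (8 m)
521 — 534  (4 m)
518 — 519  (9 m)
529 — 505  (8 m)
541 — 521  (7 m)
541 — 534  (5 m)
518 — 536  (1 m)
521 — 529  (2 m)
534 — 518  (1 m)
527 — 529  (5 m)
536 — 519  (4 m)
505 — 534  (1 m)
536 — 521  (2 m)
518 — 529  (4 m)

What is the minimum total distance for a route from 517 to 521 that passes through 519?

14 m

Best 517 to 519: 517 → 519 costing 8
Shortest 519→521: 519 → 536 → 521 = 6
Total via 519: 8 + 6 = 14 m.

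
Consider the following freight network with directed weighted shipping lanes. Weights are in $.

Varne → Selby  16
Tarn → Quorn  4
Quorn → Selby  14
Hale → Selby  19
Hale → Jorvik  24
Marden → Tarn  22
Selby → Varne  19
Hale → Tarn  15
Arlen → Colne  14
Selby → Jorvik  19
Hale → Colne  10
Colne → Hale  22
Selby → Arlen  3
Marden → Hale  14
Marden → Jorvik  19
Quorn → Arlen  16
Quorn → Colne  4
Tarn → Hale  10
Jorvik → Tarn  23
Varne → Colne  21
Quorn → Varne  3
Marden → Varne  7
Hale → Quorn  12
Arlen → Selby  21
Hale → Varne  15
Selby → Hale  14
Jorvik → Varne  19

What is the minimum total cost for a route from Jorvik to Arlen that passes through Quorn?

$43

Best Jorvik to Quorn: Jorvik–Tarn–Quorn costing 27
Best Quorn to Arlen: Quorn–Arlen costing 16
Total via Quorn: 27 + 16 = $43.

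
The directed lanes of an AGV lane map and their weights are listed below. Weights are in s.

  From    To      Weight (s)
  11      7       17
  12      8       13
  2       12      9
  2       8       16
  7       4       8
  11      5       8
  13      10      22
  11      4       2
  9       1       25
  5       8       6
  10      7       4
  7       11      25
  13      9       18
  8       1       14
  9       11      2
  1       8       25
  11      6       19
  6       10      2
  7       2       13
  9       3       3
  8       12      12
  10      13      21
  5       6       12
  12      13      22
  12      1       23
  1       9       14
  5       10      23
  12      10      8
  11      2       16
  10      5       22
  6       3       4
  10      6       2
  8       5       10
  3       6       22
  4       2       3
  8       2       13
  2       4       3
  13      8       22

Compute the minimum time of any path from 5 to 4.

22 s

Candidate routes:
5–8–2–4: 6+13+3 = 22
5–6–10–7–2–4: 12+2+4+13+3 = 34
5–6–10–7–4: 12+2+4+8 = 26
Cheapest is 5–8–2–4 at 22 s.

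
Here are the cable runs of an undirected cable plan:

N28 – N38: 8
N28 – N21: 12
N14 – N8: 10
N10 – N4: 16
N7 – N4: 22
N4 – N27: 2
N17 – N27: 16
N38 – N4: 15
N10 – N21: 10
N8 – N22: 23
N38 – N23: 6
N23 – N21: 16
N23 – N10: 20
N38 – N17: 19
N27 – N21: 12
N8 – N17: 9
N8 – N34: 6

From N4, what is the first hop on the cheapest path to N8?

Enumerating some paths:
N4 → N27 → N17 → N8: 2+16+9 = 27
N4 → N38 → N17 → N8: 15+19+9 = 43
N4 → N27 → N21 → N28 → N38 → N17 → N8: 2+12+12+8+19+9 = 62
The minimum is 27 via N4 → N27 → N17 → N8.
So from N4 the first move is to N27.

N27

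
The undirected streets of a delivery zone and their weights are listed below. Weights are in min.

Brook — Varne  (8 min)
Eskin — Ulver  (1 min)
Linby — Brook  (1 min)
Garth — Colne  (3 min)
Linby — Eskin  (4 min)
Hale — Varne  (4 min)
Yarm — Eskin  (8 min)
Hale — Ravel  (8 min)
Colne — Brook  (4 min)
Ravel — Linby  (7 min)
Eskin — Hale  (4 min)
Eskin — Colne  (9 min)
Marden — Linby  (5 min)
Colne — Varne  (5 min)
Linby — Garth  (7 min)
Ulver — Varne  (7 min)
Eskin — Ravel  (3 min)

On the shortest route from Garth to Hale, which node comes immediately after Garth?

Colne

Compare a few routes:
Garth–Colne–Varne–Hale: 3+5+4 = 12
Garth–Linby–Eskin–Hale: 7+4+4 = 15
The minimum is 12 min via Garth–Colne–Varne–Hale.
So from Garth the first move is to Colne.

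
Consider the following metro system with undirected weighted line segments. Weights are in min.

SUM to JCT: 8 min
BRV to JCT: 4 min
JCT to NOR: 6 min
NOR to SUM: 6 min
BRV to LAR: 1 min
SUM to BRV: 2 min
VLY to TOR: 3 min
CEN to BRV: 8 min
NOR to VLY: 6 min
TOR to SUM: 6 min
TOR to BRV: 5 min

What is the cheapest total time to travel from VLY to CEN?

Enumerating some paths:
VLY → TOR → BRV → CEN: 3+5+8 = 16
VLY → NOR → SUM → BRV → CEN: 6+6+2+8 = 22
VLY → TOR → SUM → BRV → CEN: 3+6+2+8 = 19
The minimum is 16 min via VLY → TOR → BRV → CEN.

16 min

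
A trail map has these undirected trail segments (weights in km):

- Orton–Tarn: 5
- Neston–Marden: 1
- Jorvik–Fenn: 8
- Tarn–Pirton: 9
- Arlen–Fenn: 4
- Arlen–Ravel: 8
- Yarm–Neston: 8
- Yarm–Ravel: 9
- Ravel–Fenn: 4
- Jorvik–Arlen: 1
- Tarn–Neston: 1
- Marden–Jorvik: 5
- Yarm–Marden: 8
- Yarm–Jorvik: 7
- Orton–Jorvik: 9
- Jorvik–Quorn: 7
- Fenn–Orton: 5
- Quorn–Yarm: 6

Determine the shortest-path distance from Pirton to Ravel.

23 km

Running Dijkstra from Pirton:
Pirton: 0
Tarn: 9  (via Pirton)
Neston: 10  (via Tarn)
Marden: 11  (via Neston)
Orton: 14  (via Tarn)
Jorvik: 16  (via Marden)
Arlen: 17  (via Jorvik)
Yarm: 18  (via Neston)
Fenn: 19  (via Orton)
Ravel: 23  (via Fenn)
Shortest route: Pirton–Tarn–Orton–Fenn–Ravel = 23 km.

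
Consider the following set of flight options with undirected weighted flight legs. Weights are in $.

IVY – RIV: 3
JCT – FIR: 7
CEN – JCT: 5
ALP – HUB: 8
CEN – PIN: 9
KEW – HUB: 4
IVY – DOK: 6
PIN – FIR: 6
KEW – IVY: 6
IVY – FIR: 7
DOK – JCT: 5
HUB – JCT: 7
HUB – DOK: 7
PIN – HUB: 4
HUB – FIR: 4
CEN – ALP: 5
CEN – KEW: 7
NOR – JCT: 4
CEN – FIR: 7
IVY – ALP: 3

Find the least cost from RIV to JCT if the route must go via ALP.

$16

Shortest RIV→ALP: RIV → IVY → ALP = 6
Best ALP to JCT: ALP → CEN → JCT costing 10
Total via ALP: 6 + 10 = $16.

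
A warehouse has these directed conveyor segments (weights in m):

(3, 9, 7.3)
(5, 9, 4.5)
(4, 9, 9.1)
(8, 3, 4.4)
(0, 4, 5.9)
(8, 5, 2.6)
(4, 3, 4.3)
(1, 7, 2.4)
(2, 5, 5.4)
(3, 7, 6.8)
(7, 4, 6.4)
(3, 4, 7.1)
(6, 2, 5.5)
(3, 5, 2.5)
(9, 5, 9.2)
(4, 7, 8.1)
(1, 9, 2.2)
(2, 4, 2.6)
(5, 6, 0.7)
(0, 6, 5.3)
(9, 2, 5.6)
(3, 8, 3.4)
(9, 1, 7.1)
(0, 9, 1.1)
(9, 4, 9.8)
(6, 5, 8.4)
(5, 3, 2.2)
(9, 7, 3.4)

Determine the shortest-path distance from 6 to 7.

16.2 m

Shortest distances from 6:
6: 0
2: 5.5  (via 6)
4: 8.1  (via 2)
5: 8.4  (via 6)
3: 10.6  (via 5)
9: 12.9  (via 5)
8: 14  (via 3)
7: 16.2  (via 4)
Shortest route: 6 → 2 → 4 → 7 = 16.2 m.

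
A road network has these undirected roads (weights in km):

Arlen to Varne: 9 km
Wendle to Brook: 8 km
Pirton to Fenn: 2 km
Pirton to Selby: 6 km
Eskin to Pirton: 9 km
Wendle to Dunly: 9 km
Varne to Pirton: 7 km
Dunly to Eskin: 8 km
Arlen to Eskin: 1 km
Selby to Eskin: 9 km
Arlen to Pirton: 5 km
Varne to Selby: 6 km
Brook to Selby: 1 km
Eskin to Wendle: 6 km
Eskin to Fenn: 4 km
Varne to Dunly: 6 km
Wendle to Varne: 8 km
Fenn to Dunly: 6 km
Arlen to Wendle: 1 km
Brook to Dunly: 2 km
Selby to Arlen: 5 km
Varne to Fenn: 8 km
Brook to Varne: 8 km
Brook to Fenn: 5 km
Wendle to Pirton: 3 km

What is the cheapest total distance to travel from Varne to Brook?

Settle nodes by increasing distance from Varne:
Varne: 0
Selby: 6  (via Varne)
Dunly: 6  (via Varne)
Brook: 7  (via Selby)
Shortest route: Varne → Selby → Brook = 7 km.

7 km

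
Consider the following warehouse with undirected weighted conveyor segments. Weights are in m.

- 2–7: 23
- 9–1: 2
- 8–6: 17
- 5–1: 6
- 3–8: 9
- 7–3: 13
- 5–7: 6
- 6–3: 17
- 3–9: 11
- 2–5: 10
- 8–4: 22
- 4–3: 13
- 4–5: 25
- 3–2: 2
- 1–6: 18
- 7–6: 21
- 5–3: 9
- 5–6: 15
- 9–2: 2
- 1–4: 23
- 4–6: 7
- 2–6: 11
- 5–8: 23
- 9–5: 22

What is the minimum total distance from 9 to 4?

Candidate routes:
9 - 2 - 6 - 4: 2+11+7 = 20
9 - 2 - 3 - 4: 2+2+13 = 17
Cheapest is 9 - 2 - 3 - 4 at 17 m.

17 m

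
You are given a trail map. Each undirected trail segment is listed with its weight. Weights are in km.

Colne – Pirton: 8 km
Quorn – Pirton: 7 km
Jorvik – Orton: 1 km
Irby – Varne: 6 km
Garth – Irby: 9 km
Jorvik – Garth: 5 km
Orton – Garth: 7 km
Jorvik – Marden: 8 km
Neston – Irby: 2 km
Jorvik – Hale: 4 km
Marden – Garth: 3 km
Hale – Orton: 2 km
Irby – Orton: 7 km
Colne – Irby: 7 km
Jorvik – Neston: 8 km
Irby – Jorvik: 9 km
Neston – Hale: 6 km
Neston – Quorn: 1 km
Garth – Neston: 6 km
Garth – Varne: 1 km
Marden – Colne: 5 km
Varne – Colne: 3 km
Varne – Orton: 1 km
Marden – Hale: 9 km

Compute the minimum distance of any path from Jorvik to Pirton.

Running Dijkstra from Jorvik:
Jorvik: 0
Orton: 1  (via Jorvik)
Varne: 2  (via Orton)
Garth: 3  (via Varne)
Hale: 3  (via Orton)
Colne: 5  (via Varne)
Marden: 6  (via Garth)
Irby: 8  (via Orton)
Neston: 8  (via Jorvik)
Quorn: 9  (via Neston)
Pirton: 13  (via Colne)
Shortest route: Jorvik–Orton–Varne–Colne–Pirton = 13 km.

13 km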